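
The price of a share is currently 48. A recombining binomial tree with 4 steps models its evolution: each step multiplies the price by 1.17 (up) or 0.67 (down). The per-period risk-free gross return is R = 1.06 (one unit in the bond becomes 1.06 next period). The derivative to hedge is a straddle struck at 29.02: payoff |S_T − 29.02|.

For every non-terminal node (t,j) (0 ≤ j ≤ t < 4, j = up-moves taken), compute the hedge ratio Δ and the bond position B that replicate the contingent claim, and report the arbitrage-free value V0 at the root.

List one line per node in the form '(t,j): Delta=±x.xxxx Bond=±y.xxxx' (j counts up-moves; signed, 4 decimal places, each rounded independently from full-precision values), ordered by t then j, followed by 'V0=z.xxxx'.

No-arbitrage ⇒ martingale measure with p* = (R−d)/(u−d) = 0.7800.
Terminal payoffs: V(4,0)=19.3475, V(4,1)=12.1291, V(4,2)=0.4760, V(4,3)=22.4879, V(4,4)=60.9266
(3,0): S=14.4366. Δ = (V_up−V_dn)/(S_up−S_dn) = (12.1291−19.3475)/(16.8909−9.6725) = -1.0000. V = [p*·12.1291 + (1−p*)·19.3475]/1.06 = 12.9407. B = V − Δ·S = 27.3774.
(3,1): S=25.2102. Δ = (V_up−V_dn)/(S_up−S_dn) = (0.4760−12.1291)/(29.4960−16.8909) = -0.9245. V = [p*·0.4760 + (1−p*)·12.1291]/1.06 = 2.8676. B = V − Δ·S = 26.1740.
(3,2): S=44.0238. Δ = (V_up−V_dn)/(S_up−S_dn) = (22.4879−0.4760)/(51.5079−29.4960) = 1.0000. V = [p*·22.4879 + (1−p*)·0.4760]/1.06 = 16.6465. B = V − Δ·S = -27.3774.
(3,3): S=76.8774. Δ = (V_up−V_dn)/(S_up−S_dn) = (60.9266−22.4879)/(89.9466−51.5079) = 1.0000. V = [p*·60.9266 + (1−p*)·22.4879]/1.06 = 49.5001. B = V − Δ·S = -27.3774.
(2,0): S=21.5472. Δ = (V_up−V_dn)/(S_up−S_dn) = (2.8676−12.9407)/(25.2102−14.4366) = -0.9350. V = [p*·2.8676 + (1−p*)·12.9407]/1.06 = 4.7959. B = V − Δ·S = 24.9422.
(2,1): S=37.6272. Δ = (V_up−V_dn)/(S_up−S_dn) = (16.6465−2.8676)/(44.0238−25.2102) = 0.7324. V = [p*·16.6465 + (1−p*)·2.8676]/1.06 = 12.8444. B = V − Δ·S = -14.7133.
(2,2): S=65.7072. Δ = (V_up−V_dn)/(S_up−S_dn) = (49.5001−16.6465)/(76.8774−44.0238) = 1.0000. V = [p*·49.5001 + (1−p*)·16.6465]/1.06 = 39.8795. B = V − Δ·S = -25.8277.
(1,0): S=32.1600. Δ = (V_up−V_dn)/(S_up−S_dn) = (12.8444−4.7959)/(37.6272−21.5472) = 0.5005. V = [p*·12.8444 + (1−p*)·4.7959]/1.06 = 10.4470. B = V − Δ·S = -5.6501.
(1,1): S=56.1600. Δ = (V_up−V_dn)/(S_up−S_dn) = (39.8795−12.8444)/(65.7072−37.6272) = 0.9628. V = [p*·39.8795 + (1−p*)·12.8444]/1.06 = 32.0111. B = V − Δ·S = -22.0590.
(0,0): S=48.0000. Δ = (V_up−V_dn)/(S_up−S_dn) = (32.0111−10.4470)/(56.1600−32.1600) = 0.8985. V = [p*·32.0111 + (1−p*)·10.4470]/1.06 = 25.7236. B = V − Δ·S = -17.4047.
Each (Δ,B) replicates both successor values, so the strategy is self-financing and V0 is arbitrage-free.

(0,0): Delta=0.8985 Bond=-17.4047
(1,0): Delta=0.5005 Bond=-5.6501
(1,1): Delta=0.9628 Bond=-22.0590
(2,0): Delta=-0.9350 Bond=24.9422
(2,1): Delta=0.7324 Bond=-14.7133
(2,2): Delta=1.0000 Bond=-25.8277
(3,0): Delta=-1.0000 Bond=27.3774
(3,1): Delta=-0.9245 Bond=26.1740
(3,2): Delta=1.0000 Bond=-27.3774
(3,3): Delta=1.0000 Bond=-27.3774
V0=25.7236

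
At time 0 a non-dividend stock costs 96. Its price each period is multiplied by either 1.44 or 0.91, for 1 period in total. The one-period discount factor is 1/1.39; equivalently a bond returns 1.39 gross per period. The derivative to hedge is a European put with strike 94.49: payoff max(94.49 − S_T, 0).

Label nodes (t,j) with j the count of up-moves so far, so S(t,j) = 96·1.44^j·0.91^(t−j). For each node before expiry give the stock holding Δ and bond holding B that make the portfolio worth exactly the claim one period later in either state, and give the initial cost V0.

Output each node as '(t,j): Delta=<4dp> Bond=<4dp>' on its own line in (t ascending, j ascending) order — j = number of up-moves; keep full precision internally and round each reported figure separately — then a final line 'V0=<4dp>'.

(0,0): Delta=-0.1401 Bond=13.9367
V0=0.4839

No-arbitrage ⇒ martingale measure with p* = (R−d)/(u−d) = 0.9057.
Terminal values V(1,·): V(1,0)=7.1300, V(1,1)=0.0000
(0,0): S=96.0000. Δ = (V_up−V_dn)/(S_up−S_dn) = (0.0000−7.1300)/(138.2400−87.3600) = -0.1401. V = [p*·0.0000 + (1−p*)·7.1300]/1.39 = 0.4839. B = V − Δ·S = 13.9367.
Self-financing check: at every node Δ·S+B equals the discounted successor values.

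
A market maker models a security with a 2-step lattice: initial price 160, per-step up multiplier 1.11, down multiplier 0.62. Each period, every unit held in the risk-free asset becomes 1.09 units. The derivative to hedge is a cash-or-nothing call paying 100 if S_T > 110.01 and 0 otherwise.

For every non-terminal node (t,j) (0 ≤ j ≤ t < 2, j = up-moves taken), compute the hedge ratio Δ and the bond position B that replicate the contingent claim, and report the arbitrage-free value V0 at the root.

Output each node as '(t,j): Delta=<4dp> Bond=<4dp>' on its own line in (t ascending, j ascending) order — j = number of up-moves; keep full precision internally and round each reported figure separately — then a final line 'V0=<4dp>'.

(0,0): Delta=0.0478 Bond=76.3857
(1,0): Delta=2.0573 Bond=-116.0831
(1,1): Delta=0.0000 Bond=91.7431
V0=84.0278

Since d<R<u, set p* = (R−d)/(u−d) = 0.9592; price each node as the discounted p*-expectation of its children.
Payoff layer (t=2): V(2,0)=0.0000, V(2,1)=100.0000, V(2,2)=100.0000
  t=1,j=0: stock 99.2000 → up 110.1120 (V=100.0000), down 61.5040 (V=0.0000). Price 87.9985; hedge Δ=2.0573, bond B=-116.0831.
  t=1,j=1: stock 177.6000 → up 197.1360 (V=100.0000), down 110.1120 (V=100.0000). Price 91.7431; hedge Δ=0.0000, bond B=91.7431.
  t=0,j=0: stock 160.0000 → up 177.6000 (V=91.7431), down 99.2000 (V=87.9985). Price 84.0278; hedge Δ=0.0478, bond B=76.3857.
Each (Δ,B) replicates both successor values, so the strategy is self-financing and V0 is arbitrage-free.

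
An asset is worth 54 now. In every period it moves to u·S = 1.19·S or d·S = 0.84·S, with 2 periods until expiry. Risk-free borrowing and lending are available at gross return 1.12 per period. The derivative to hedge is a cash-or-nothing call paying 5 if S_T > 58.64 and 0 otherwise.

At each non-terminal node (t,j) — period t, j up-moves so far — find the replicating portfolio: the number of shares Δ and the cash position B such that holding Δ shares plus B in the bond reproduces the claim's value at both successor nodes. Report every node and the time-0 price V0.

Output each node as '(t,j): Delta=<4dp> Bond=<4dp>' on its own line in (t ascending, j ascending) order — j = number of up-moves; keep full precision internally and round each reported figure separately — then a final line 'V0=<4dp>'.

(0,0): Delta=0.1890 Bond=-7.6531
(1,0): Delta=0.0000 Bond=0.0000
(1,1): Delta=0.2223 Bond=-10.7143
V0=2.5510

Under the risk-neutral measure, an up-move has probability p* = (R−d)/(u−d) = 0.8000 and values discount at R = 1.12.
At expiry t=2: V(2,0)=0.0000, V(2,1)=0.0000, V(2,2)=5.0000
  t=1,j=0: stock 45.3600 → up 53.9784 (V=0.0000), down 38.1024 (V=0.0000). Price 0.0000; hedge Δ=0.0000, bond B=0.0000.
  t=1,j=1: stock 64.2600 → up 76.4694 (V=5.0000), down 53.9784 (V=0.0000). Price 3.5714; hedge Δ=0.2223, bond B=-10.7143.
  t=0,j=0: stock 54.0000 → up 64.2600 (V=3.5714), down 45.3600 (V=0.0000). Price 2.5510; hedge Δ=0.1890, bond B=-7.6531.
The time-0 hedge costs 2.5510, which is the no-arbitrage price.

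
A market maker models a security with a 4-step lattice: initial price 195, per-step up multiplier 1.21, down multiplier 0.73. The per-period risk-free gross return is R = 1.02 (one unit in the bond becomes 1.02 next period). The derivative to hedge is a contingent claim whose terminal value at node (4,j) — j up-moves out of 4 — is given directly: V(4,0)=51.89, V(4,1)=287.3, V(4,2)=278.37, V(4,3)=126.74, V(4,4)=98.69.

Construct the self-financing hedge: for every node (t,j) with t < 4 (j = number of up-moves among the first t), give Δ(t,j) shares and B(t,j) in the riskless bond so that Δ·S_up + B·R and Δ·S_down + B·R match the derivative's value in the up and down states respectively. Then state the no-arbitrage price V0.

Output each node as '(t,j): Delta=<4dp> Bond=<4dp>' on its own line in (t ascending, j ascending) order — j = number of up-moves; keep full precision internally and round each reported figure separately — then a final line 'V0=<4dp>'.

(0,0): Delta=-0.6025 Bond=299.7301
(1,0): Delta=-0.3198 Bond=265.4802
(1,1): Delta=-0.7143 Bond=332.0918
(2,0): Delta=1.7255 Bond=58.2527
(2,1): Delta=-1.1282 Bond=410.0383
(2,2): Delta=-0.5506 Bond=292.0168
(3,0): Delta=6.4652 Bond=-300.1268
(3,1): Delta=-0.1480 Bond=294.9814
(3,2): Delta=-1.5157 Bond=498.9941
(3,3): Delta=-0.1692 Bond=166.0778
V0=182.2404

The replicating-portfolio and risk-neutral prices coincide; use p* = (1.02−0.73)/(1.21−0.73) = 0.6042 for the latter.
Terminal values V(4,·): V(4,0)=51.8900, V(4,1)=287.3000, V(4,2)=278.3700, V(4,3)=126.7400, V(4,4)=98.6900
  t=3,j=0: stock 75.8583 → up 91.7886 (V=287.3000), down 55.3766 (V=51.8900). Price 190.3107; hedge Δ=6.4652, bond B=-300.1268.
  t=3,j=1: stock 125.7378 → up 152.1427 (V=278.3700), down 91.7886 (V=287.3000). Price 276.3772; hedge Δ=-0.1480, bond B=294.9814.
  t=3,j=2: stock 208.4146 → up 252.1817 (V=126.7400), down 152.1427 (V=278.3700). Price 183.0982; hedge Δ=-1.5157, bond B=498.9941.
  t=3,j=3: stock 345.4544 → up 417.9998 (V=98.6900), down 252.1817 (V=126.7400). Price 107.6403; hedge Δ=-0.1692, bond B=166.0778.
  t=2,j=0: stock 103.9155 → up 125.7378 (V=276.3772), down 75.8583 (V=190.3107). Price 237.5581; hedge Δ=1.7255, bond B=58.2527.
  t=2,j=1: stock 172.2435 → up 208.4146 (V=183.0982), down 125.7378 (V=276.3772). Price 215.7070; hedge Δ=-1.1282, bond B=410.0383.
  t=2,j=2: stock 285.4995 → up 345.4544 (V=107.6403), down 208.4146 (V=183.0982). Price 134.8128; hedge Δ=-0.5506, bond B=292.0168.
  t=1,j=0: stock 142.3500 → up 172.2435 (V=215.7070), down 103.9155 (V=237.5581). Price 219.9573; hedge Δ=-0.3198, bond B=265.4802.
  t=1,j=1: stock 235.9500 → up 285.4995 (V=134.8128), down 172.2435 (V=215.7070). Price 163.5622; hedge Δ=-0.7143, bond B=332.0918.
  t=0,j=0: stock 195.0000 → up 235.9500 (V=163.5622), down 142.3500 (V=219.9573). Price 182.2404; hedge Δ=-0.6025, bond B=299.7301.
The time-0 hedge costs 182.2404, which is the no-arbitrage price.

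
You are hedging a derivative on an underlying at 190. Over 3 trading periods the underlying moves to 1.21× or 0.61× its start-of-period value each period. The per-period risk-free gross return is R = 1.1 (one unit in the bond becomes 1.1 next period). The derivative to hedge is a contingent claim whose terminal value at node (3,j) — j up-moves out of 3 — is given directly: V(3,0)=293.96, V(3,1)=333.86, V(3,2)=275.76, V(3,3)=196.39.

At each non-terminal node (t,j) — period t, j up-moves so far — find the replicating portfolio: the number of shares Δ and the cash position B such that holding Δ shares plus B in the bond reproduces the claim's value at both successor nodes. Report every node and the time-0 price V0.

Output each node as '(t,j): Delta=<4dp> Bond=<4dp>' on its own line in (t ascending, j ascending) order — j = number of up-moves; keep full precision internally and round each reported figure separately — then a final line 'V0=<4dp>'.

The replicating-portfolio and risk-neutral prices coincide; use p* = (1.1−0.61)/(1.21−0.61) = 0.8167 for the latter.
At expiry t=3: V(3,0)=293.9600, V(3,1)=333.8600, V(3,2)=275.7600, V(3,3)=196.3900
  t=2,j=0: stock 70.6990 → up 85.5458 (V=333.8600), down 43.1264 (V=293.9600). Price 296.8591; hedge Δ=0.9406, bond B=230.3591.
  t=2,j=1: stock 140.2390 → up 169.6892 (V=275.7600), down 85.5458 (V=333.8600). Price 260.3742; hedge Δ=-0.6905, bond B=357.2076.
  t=2,j=2: stock 278.1790 → up 336.5966 (V=196.3900), down 169.6892 (V=275.7600). Price 191.7647; hedge Δ=-0.4755, bond B=324.0480.
  t=1,j=0: stock 115.9000 → up 140.2390 (V=260.3742), down 70.6990 (V=296.8591). Price 242.7847; hedge Δ=-0.5247, bond B=303.5927.
  t=1,j=1: stock 229.9000 → up 278.1790 (V=191.7647), down 140.2390 (V=260.3742). Price 185.7665; hedge Δ=-0.4974, bond B=300.1157.
  t=0,j=0: stock 190.0000 → up 229.9000 (V=185.7665), down 115.9000 (V=242.7847). Price 178.3816; hedge Δ=-0.5002, bond B=273.4120.
Check: Δ(0,0)·S0 + B(0,0) = 178.3816 = V0.

(0,0): Delta=-0.5002 Bond=273.4120
(1,0): Delta=-0.5247 Bond=303.5927
(1,1): Delta=-0.4974 Bond=300.1157
(2,0): Delta=0.9406 Bond=230.3591
(2,1): Delta=-0.6905 Bond=357.2076
(2,2): Delta=-0.4755 Bond=324.0480
V0=178.3816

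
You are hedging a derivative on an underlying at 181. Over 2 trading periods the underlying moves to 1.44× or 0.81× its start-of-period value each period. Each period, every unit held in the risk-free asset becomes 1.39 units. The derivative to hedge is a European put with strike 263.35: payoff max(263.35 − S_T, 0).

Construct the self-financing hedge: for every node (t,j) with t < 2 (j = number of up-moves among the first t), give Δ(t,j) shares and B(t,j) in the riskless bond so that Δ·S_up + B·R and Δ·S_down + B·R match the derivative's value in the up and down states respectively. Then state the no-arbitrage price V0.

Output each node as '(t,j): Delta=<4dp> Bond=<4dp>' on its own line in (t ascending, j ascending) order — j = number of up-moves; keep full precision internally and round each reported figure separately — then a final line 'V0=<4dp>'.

Risk-neutral probability p* = (R−d)/(u−d) = (1.39−0.81)/(1.44−0.81) = 0.9206.
At expiry t=2: V(2,0)=144.5959, V(2,1)=52.2316, V(2,2)=0.0000
  t=1,j=0: stock 146.6100 → up 211.1184 (V=52.2316), down 118.7541 (V=144.5959). Price 42.8504; hedge Δ=-1.0000, bond B=189.4604.
  t=1,j=1: stock 260.6400 → up 375.3216 (V=0.0000), down 211.1184 (V=52.2316). Price 2.9823; hedge Δ=-0.3181, bond B=85.8896.
  t=0,j=0: stock 181.0000 → up 260.6400 (V=2.9823), down 146.6100 (V=42.8504). Price 4.4219; hedge Δ=-0.3496, bond B=67.7047.
Root portfolio cost Δ·181+B reproduces V0=4.4219.

(0,0): Delta=-0.3496 Bond=67.7047
(1,0): Delta=-1.0000 Bond=189.4604
(1,1): Delta=-0.3181 Bond=85.8896
V0=4.4219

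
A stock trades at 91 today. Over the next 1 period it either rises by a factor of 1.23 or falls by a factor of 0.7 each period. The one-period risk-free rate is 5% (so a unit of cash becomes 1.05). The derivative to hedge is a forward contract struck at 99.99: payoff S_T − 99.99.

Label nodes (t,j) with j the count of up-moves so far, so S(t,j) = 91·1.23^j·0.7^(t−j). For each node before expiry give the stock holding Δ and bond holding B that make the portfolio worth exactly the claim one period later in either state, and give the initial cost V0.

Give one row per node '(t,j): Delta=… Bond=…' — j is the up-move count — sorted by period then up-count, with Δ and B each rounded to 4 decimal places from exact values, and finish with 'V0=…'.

No-arbitrage ⇒ martingale measure with p* = (R−d)/(u−d) = 0.6604.
Terminal values V(1,·): V(1,0)=-36.2900, V(1,1)=11.9400
(0,0): S=91.0000. Δ = (V_up−V_dn)/(S_up−S_dn) = (11.9400−-36.2900)/(111.9300−63.7000) = 1.0000. V = [p*·11.9400 + (1−p*)·-36.2900]/1.05 = -4.2286. B = V − Δ·S = -95.2286.
The time-0 hedge costs -4.2286, which is the no-arbitrage price.

(0,0): Delta=1.0000 Bond=-95.2286
V0=-4.2286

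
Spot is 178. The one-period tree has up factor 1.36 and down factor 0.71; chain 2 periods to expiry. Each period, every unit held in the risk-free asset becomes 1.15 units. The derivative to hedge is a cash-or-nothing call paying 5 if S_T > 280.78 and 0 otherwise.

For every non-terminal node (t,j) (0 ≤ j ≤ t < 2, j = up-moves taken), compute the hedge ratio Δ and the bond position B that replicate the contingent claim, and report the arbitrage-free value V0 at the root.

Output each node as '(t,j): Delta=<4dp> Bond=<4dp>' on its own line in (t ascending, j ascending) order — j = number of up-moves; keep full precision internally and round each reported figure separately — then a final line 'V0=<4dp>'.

The replicating-portfolio and risk-neutral prices coincide; use p* = (1.15−0.71)/(1.36−0.71) = 0.6769 for the latter.
Terminal values V(2,·): V(2,0)=0.0000, V(2,1)=0.0000, V(2,2)=5.0000
Node (1,0) S=126.3800: V=(p*·0.0000+(1−p*)·0.0000)/1.15=0.0000; Δ=(0.0000−0.0000)/(171.8768−89.7298)=0.0000; B=V−Δ·S=0.0000
Node (1,1) S=242.0800: V=(p*·5.0000+(1−p*)·0.0000)/1.15=2.9431; Δ=(5.0000−0.0000)/(329.2288−171.8768)=0.0318; B=V−Δ·S=-4.7492
Node (0,0) S=178.0000: V=(p*·2.9431+(1−p*)·0.0000)/1.15=1.7324; Δ=(2.9431−0.0000)/(242.0800−126.3800)=0.0254; B=V−Δ·S=-2.7955
Check: Δ(0,0)·S0 + B(0,0) = 1.7324 = V0.

(0,0): Delta=0.0254 Bond=-2.7955
(1,0): Delta=0.0000 Bond=0.0000
(1,1): Delta=0.0318 Bond=-4.7492
V0=1.7324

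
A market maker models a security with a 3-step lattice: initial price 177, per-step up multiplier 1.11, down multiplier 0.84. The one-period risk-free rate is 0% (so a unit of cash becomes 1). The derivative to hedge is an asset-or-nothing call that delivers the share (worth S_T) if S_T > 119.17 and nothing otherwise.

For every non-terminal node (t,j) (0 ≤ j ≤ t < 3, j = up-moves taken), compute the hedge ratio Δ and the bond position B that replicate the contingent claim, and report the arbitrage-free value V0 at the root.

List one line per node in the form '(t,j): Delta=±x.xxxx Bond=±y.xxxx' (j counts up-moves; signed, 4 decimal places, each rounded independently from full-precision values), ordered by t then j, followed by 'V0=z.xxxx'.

(0,0): Delta=1.3644 Bond=-71.5860
(1,0): Delta=2.0647 Bond=-175.7111
(1,1): Delta=1.0000 Bond=0.0000
(2,0): Delta=4.1111 Bond=-431.2909
(2,1): Delta=1.0000 Bond=0.0000
(2,2): Delta=1.0000 Bond=0.0000
V0=169.9059

Under the risk-neutral measure, an up-move has probability p* = (R−d)/(u−d) = 0.5926 and values discount at R = 1.
Terminal payoffs: V(3,0)=0.0000, V(3,1)=138.6292, V(3,2)=183.1886, V(3,3)=242.0707
  t=2,j=0: stock 124.8912 → up 138.6292 (V=138.6292), down 104.9086 (V=0.0000). Price 82.1507; hedge Δ=4.1111, bond B=-431.2909.
  t=2,j=1: stock 165.0348 → up 183.1886 (V=183.1886), down 138.6292 (V=138.6292). Price 165.0348; hedge Δ=1.0000, bond B=0.0000.
  t=2,j=2: stock 218.0817 → up 242.0707 (V=242.0707), down 183.1886 (V=183.1886). Price 218.0817; hedge Δ=1.0000, bond B=0.0000.
  t=1,j=0: stock 148.6800 → up 165.0348 (V=165.0348), down 124.8912 (V=82.1507). Price 131.2672; hedge Δ=2.0647, bond B=-175.7111.
  t=1,j=1: stock 196.4700 → up 218.0817 (V=218.0817), down 165.0348 (V=165.0348). Price 196.4700; hedge Δ=1.0000, bond B=0.0000.
  t=0,j=0: stock 177.0000 → up 196.4700 (V=196.4700), down 148.6800 (V=131.2672). Price 169.9059; hedge Δ=1.3644, bond B=-71.5860.
The time-0 hedge costs 169.9059, which is the no-arbitrage price.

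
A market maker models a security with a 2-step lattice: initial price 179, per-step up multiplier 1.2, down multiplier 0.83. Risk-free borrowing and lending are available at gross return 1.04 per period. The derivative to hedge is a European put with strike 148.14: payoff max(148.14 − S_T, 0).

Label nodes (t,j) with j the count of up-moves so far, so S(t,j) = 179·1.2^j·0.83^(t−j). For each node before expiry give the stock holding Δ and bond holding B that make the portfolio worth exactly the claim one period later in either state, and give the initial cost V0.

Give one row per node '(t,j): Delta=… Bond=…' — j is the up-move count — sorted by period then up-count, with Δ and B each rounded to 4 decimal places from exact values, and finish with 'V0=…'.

The replicating-portfolio and risk-neutral prices coincide; use p* = (1.04−0.83)/(1.2−0.83) = 0.5676 for the latter.
Terminal payoffs: V(2,0)=24.8269, V(2,1)=0.0000, V(2,2)=0.0000
  t=1,j=0: stock 148.5700 → up 178.2840 (V=0.0000), down 123.3131 (V=24.8269). Price 10.3230; hedge Δ=-0.4516, bond B=77.4228.
  t=1,j=1: stock 214.8000 → up 257.7600 (V=0.0000), down 178.2840 (V=0.0000). Price 0.0000; hedge Δ=0.0000, bond B=0.0000.
  t=0,j=0: stock 179.0000 → up 214.8000 (V=0.0000), down 148.5700 (V=10.3230). Price 4.2923; hedge Δ=-0.1559, bond B=32.1924.
Self-financing check: at every node Δ·S+B equals the discounted successor values.

(0,0): Delta=-0.1559 Bond=32.1924
(1,0): Delta=-0.4516 Bond=77.4228
(1,1): Delta=0.0000 Bond=0.0000
V0=4.2923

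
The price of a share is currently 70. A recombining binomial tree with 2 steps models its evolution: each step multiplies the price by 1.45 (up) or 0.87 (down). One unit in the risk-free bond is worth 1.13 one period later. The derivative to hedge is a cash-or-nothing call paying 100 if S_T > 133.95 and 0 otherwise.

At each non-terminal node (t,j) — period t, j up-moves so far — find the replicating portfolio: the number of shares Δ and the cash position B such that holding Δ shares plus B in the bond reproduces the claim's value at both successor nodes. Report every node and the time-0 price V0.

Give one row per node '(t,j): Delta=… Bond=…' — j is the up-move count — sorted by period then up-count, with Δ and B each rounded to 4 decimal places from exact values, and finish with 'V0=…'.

Since d<R<u, set p* = (R−d)/(u−d) = 0.4483; price each node as the discounted p*-expectation of its children.
Payoff layer (t=2): V(2,0)=0.0000, V(2,1)=0.0000, V(2,2)=100.0000
Node (1,0) S=60.9000: V=(p*·0.0000+(1−p*)·0.0000)/1.13=0.0000; Δ=(0.0000−0.0000)/(88.3050−52.9830)=0.0000; B=V−Δ·S=0.0000
Node (1,1) S=101.5000: V=(p*·100.0000+(1−p*)·0.0000)/1.13=39.6704; Δ=(100.0000−0.0000)/(147.1750−88.3050)=1.6987; B=V−Δ·S=-132.7434
Node (0,0) S=70.0000: V=(p*·39.6704+(1−p*)·0.0000)/1.13=15.7374; Δ=(39.6704−0.0000)/(101.5000−60.9000)=0.9771; B=V−Δ·S=-52.6599
The time-0 hedge costs 15.7374, which is the no-arbitrage price.

(0,0): Delta=0.9771 Bond=-52.6599
(1,0): Delta=0.0000 Bond=0.0000
(1,1): Delta=1.6987 Bond=-132.7434
V0=15.7374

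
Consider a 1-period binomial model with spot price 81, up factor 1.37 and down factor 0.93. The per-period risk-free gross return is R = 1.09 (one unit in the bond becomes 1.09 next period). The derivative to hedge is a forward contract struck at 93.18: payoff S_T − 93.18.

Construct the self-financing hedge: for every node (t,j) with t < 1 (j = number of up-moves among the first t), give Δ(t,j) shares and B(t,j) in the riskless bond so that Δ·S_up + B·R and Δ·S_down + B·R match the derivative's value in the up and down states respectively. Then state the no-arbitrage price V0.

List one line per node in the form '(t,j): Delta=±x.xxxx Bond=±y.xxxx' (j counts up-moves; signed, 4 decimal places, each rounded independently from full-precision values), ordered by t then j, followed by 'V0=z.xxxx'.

Risk-neutral probability p* = (R−d)/(u−d) = (1.09−0.93)/(1.37−0.93) = 0.3636.
Payoff layer (t=1): V(1,0)=-17.8500, V(1,1)=17.7900
  t=0,j=0: stock 81.0000 → up 110.9700 (V=17.7900), down 75.3300 (V=-17.8500). Price -4.4862; hedge Δ=1.0000, bond B=-85.4862.
The time-0 hedge costs -4.4862, which is the no-arbitrage price.

(0,0): Delta=1.0000 Bond=-85.4862
V0=-4.4862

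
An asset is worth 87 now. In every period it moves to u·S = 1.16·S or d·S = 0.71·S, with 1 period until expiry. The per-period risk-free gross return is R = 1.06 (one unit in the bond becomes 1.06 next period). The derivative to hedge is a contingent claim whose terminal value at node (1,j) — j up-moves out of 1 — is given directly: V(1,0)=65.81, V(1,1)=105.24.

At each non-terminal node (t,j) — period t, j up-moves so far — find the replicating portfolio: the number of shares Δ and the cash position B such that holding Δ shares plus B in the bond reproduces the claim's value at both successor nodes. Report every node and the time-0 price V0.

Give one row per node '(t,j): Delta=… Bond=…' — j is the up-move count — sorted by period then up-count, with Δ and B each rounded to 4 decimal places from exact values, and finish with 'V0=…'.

(0,0): Delta=1.0072 Bond=3.3945
V0=91.0168

Risk-neutral probability p* = (R−d)/(u−d) = (1.06−0.71)/(1.16−0.71) = 0.7778.
At expiry t=1: V(1,0)=65.8100, V(1,1)=105.2400
(0,0): S=87.0000. Δ = (V_up−V_dn)/(S_up−S_dn) = (105.2400−65.8100)/(100.9200−61.7700) = 1.0072. V = [p*·105.2400 + (1−p*)·65.8100]/1.06 = 91.0168. B = V − Δ·S = 3.3945.
The time-0 hedge costs 91.0168, which is the no-arbitrage price.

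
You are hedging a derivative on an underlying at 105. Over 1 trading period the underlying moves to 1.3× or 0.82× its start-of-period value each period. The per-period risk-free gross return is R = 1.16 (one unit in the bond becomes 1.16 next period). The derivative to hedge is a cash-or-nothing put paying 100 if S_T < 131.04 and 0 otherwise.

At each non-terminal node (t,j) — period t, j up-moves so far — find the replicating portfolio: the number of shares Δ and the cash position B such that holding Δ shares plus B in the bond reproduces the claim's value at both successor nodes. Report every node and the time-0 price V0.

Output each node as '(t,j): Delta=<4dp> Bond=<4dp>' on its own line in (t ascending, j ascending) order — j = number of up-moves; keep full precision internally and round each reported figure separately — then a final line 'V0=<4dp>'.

Risk-neutral probability p* = (R−d)/(u−d) = (1.16−0.82)/(1.3−0.82) = 0.7083.
Terminal values V(1,·): V(1,0)=100.0000, V(1,1)=0.0000
  t=0,j=0: stock 105.0000 → up 136.5000 (V=0.0000), down 86.1000 (V=100.0000). Price 25.1437; hedge Δ=-1.9841, bond B=233.4770.
Root portfolio cost Δ·105+B reproduces V0=25.1437.

(0,0): Delta=-1.9841 Bond=233.4770
V0=25.1437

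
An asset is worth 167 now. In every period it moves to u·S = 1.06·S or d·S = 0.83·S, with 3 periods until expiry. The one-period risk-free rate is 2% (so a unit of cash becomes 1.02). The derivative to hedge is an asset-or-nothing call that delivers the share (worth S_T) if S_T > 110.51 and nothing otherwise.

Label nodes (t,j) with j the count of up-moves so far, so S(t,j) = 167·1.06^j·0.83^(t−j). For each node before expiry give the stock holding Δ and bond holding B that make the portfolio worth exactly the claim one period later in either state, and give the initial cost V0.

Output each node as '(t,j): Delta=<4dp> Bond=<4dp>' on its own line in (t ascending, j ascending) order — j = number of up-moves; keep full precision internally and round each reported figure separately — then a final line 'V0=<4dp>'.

Since d<R<u, set p* = (R−d)/(u−d) = 0.8261; price each node as the discounted p*-expectation of its children.
Payoff layer (t=3): V(3,0)=0.0000, V(3,1)=121.9491, V(3,2)=155.7422, V(3,3)=198.8997
  t=2,j=0: stock 115.0463 → up 121.9491 (V=121.9491), down 95.4884 (V=0.0000). Price 98.7652; hedge Δ=4.6087, bond B=-431.4481.
  t=2,j=1: stock 146.9266 → up 155.7422 (V=155.7422), down 121.9491 (V=121.9491). Price 146.9266; hedge Δ=1.0000, bond B=0.0000.
  t=2,j=2: stock 187.6412 → up 198.8997 (V=198.8997), down 155.7422 (V=155.7422). Price 187.6412; hedge Δ=1.0000, bond B=0.0000.
  t=1,j=0: stock 138.6100 → up 146.9266 (V=146.9266), down 115.0463 (V=98.7652). Price 135.8340; hedge Δ=1.5107, bond B=-73.5632.
  t=1,j=1: stock 177.0200 → up 187.6412 (V=187.6412), down 146.9266 (V=146.9266). Price 177.0200; hedge Δ=1.0000, bond B=0.0000.
  t=0,j=0: stock 167.0000 → up 177.0200 (V=177.0200), down 138.6100 (V=135.8340). Price 166.5267; hedge Δ=1.0723, bond B=-12.5427.
Root portfolio cost Δ·167+B reproduces V0=166.5267.

(0,0): Delta=1.0723 Bond=-12.5427
(1,0): Delta=1.5107 Bond=-73.5632
(1,1): Delta=1.0000 Bond=0.0000
(2,0): Delta=4.6087 Bond=-431.4481
(2,1): Delta=1.0000 Bond=0.0000
(2,2): Delta=1.0000 Bond=0.0000
V0=166.5267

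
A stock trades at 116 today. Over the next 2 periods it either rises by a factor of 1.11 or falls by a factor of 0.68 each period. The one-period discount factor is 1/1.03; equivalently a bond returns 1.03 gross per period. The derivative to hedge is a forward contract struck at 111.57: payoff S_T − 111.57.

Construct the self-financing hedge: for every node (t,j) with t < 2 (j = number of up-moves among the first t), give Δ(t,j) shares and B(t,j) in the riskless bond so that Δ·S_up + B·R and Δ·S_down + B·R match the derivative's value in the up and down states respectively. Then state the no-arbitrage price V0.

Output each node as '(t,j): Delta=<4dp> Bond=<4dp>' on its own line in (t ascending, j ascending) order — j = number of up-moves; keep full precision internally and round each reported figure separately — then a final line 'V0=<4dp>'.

Under the risk-neutral measure, an up-move has probability p* = (R−d)/(u−d) = 0.8140 and values discount at R = 1.03.
Terminal payoffs: V(2,0)=-57.9316, V(2,1)=-24.0132, V(2,2)=31.3536
  t=1,j=0: stock 78.8800 → up 87.5568 (V=-24.0132), down 53.6384 (V=-57.9316). Price -29.4404; hedge Δ=1.0000, bond B=-108.3204.
  t=1,j=1: stock 128.7600 → up 142.9236 (V=31.3536), down 87.5568 (V=-24.0132). Price 20.4396; hedge Δ=1.0000, bond B=-108.3204.
  t=0,j=0: stock 116.0000 → up 128.7600 (V=20.4396), down 78.8800 (V=-29.4404). Price 10.8346; hedge Δ=1.0000, bond B=-105.1654.
The time-0 hedge costs 10.8346, which is the no-arbitrage price.

(0,0): Delta=1.0000 Bond=-105.1654
(1,0): Delta=1.0000 Bond=-108.3204
(1,1): Delta=1.0000 Bond=-108.3204
V0=10.8346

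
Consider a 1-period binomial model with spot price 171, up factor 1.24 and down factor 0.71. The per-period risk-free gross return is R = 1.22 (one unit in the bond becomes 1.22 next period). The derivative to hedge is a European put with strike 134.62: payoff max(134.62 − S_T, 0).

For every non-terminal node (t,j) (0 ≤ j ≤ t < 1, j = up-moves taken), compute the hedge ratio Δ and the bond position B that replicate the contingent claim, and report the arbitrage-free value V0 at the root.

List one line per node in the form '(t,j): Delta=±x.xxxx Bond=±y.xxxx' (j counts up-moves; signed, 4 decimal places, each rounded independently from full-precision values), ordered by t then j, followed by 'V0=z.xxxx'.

No-arbitrage ⇒ martingale measure with p* = (R−d)/(u−d) = 0.9623.
Terminal payoffs: V(1,0)=13.2100, V(1,1)=0.0000
  t=0,j=0: stock 171.0000 → up 212.0400 (V=0.0000), down 121.4100 (V=13.2100). Price 0.4086; hedge Δ=-0.1458, bond B=25.3331.
The time-0 hedge costs 0.4086, which is the no-arbitrage price.

(0,0): Delta=-0.1458 Bond=25.3331
V0=0.4086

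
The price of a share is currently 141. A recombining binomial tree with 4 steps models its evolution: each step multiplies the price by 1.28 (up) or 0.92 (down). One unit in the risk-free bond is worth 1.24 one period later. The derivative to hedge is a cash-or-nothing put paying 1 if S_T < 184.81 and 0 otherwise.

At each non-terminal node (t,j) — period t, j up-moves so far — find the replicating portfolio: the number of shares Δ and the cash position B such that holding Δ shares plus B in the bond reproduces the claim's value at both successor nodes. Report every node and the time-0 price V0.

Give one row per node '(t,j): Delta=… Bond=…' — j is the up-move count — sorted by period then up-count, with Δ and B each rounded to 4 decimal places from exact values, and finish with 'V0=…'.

(0,0): Delta=-0.0003 Bond=0.0501
(1,0): Delta=-0.0028 Bond=0.3748
(1,1): Delta=-0.0001 Bond=0.0230
(2,0): Delta=-0.0167 Bond=2.1277
(2,1): Delta=-0.0015 Bond=0.2569
(2,2): Delta=0.0000 Bond=0.0000
(3,0): Delta=0.0000 Bond=0.8065
(3,1): Delta=-0.0182 Bond=2.8674
(3,2): Delta=0.0000 Bond=0.0000
(3,3): Delta=0.0000 Bond=0.0000
V0=0.0021

The replicating-portfolio and risk-neutral prices coincide; use p* = (1.24−0.92)/(1.28−0.92) = 0.8889 for the latter.
Terminal payoffs: V(4,0)=1.0000, V(4,1)=1.0000, V(4,2)=0.0000, V(4,3)=0.0000, V(4,4)=0.0000
  t=3,j=0: stock 109.7950 → up 140.5376 (V=1.0000), down 101.0114 (V=1.0000). Price 0.8065; hedge Δ=0.0000, bond B=0.8065.
  t=3,j=1: stock 152.7583 → up 195.5306 (V=0.0000), down 140.5376 (V=1.0000). Price 0.0896; hedge Δ=-0.0182, bond B=2.8674.
  t=3,j=2: stock 212.5332 → up 272.0426 (V=0.0000), down 195.5306 (V=0.0000). Price 0.0000; hedge Δ=0.0000, bond B=0.0000.
  t=3,j=3: stock 295.6984 → up 378.4940 (V=0.0000), down 272.0426 (V=0.0000). Price 0.0000; hedge Δ=0.0000, bond B=0.0000.
  t=2,j=0: stock 119.3424 → up 152.7583 (V=0.0896), down 109.7950 (V=0.8065). Price 0.1365; hedge Δ=-0.0167, bond B=2.1277.
  t=2,j=1: stock 166.0416 → up 212.5332 (V=0.0000), down 152.7583 (V=0.0896). Price 0.0080; hedge Δ=-0.0015, bond B=0.2569.
  t=2,j=2: stock 231.0144 → up 295.6984 (V=0.0000), down 212.5332 (V=0.0000). Price 0.0000; hedge Δ=0.0000, bond B=0.0000.
  t=1,j=0: stock 129.7200 → up 166.0416 (V=0.0080), down 119.3424 (V=0.1365). Price 0.0180; hedge Δ=-0.0028, bond B=0.3748.
  t=1,j=1: stock 180.4800 → up 231.0144 (V=0.0000), down 166.0416 (V=0.0080). Price 0.0007; hedge Δ=-0.0001, bond B=0.0230.
  t=0,j=0: stock 141.0000 → up 180.4800 (V=0.0007), down 129.7200 (V=0.0180). Price 0.0021; hedge Δ=-0.0003, bond B=0.0501.
The time-0 hedge costs 0.0021, which is the no-arbitrage price.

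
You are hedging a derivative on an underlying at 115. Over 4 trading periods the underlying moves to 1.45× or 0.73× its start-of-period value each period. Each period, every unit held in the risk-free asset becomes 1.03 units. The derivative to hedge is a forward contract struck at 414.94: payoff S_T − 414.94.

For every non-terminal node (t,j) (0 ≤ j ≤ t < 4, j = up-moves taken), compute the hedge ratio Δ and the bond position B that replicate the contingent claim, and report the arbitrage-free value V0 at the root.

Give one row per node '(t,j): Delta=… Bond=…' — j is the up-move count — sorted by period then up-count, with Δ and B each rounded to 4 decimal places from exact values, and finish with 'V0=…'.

Risk-neutral probability p* = (R−d)/(u−d) = (1.03−0.73)/(1.45−0.73) = 0.4167.
At expiry t=4: V(4,0)=-382.2820, V(4,1)=-350.0714, V(4,2)=-286.0914, V(4,3)=-159.0079, V(4,4)=93.4182
  t=3,j=0: stock 44.7370 → up 64.8686 (V=-350.0714), down 32.6580 (V=-382.2820). Price -358.1174; hedge Δ=1.0000, bond B=-402.8544.
  t=3,j=1: stock 88.8611 → up 128.8486 (V=-286.0914), down 64.8686 (V=-350.0714). Price -313.9933; hedge Δ=1.0000, bond B=-402.8544.
  t=3,j=2: stock 176.5049 → up 255.9321 (V=-159.0079), down 128.8486 (V=-286.0914). Price -226.3495; hedge Δ=1.0000, bond B=-402.8544.
  t=3,j=3: stock 350.5919 → up 508.3582 (V=93.4182), down 255.9321 (V=-159.0079). Price -52.2625; hedge Δ=1.0000, bond B=-402.8544.
  t=2,j=0: stock 61.2835 → up 88.8611 (V=-313.9933), down 44.7370 (V=-358.1174). Price -329.8372; hedge Δ=1.0000, bond B=-391.1207.
  t=2,j=1: stock 121.7275 → up 176.5049 (V=-226.3495), down 88.8611 (V=-313.9933). Price -269.3932; hedge Δ=1.0000, bond B=-391.1207.
  t=2,j=2: stock 241.7875 → up 350.5919 (V=-52.2625), down 176.5049 (V=-226.3495). Price -149.3332; hedge Δ=1.0000, bond B=-391.1207.
  t=1,j=0: stock 83.9500 → up 121.7275 (V=-269.3932), down 61.2835 (V=-329.8372). Price -295.7789; hedge Δ=1.0000, bond B=-379.7289.
  t=1,j=1: stock 166.7500 → up 241.7875 (V=-149.3332), down 121.7275 (V=-269.3932). Price -212.9789; hedge Δ=1.0000, bond B=-379.7289.
  t=0,j=0: stock 115.0000 → up 166.7500 (V=-212.9789), down 83.9500 (V=-295.7789). Price -253.6688; hedge Δ=1.0000, bond B=-368.6688.
The time-0 hedge costs -253.6688, which is the no-arbitrage price.

(0,0): Delta=1.0000 Bond=-368.6688
(1,0): Delta=1.0000 Bond=-379.7289
(1,1): Delta=1.0000 Bond=-379.7289
(2,0): Delta=1.0000 Bond=-391.1207
(2,1): Delta=1.0000 Bond=-391.1207
(2,2): Delta=1.0000 Bond=-391.1207
(3,0): Delta=1.0000 Bond=-402.8544
(3,1): Delta=1.0000 Bond=-402.8544
(3,2): Delta=1.0000 Bond=-402.8544
(3,3): Delta=1.0000 Bond=-402.8544
V0=-253.6688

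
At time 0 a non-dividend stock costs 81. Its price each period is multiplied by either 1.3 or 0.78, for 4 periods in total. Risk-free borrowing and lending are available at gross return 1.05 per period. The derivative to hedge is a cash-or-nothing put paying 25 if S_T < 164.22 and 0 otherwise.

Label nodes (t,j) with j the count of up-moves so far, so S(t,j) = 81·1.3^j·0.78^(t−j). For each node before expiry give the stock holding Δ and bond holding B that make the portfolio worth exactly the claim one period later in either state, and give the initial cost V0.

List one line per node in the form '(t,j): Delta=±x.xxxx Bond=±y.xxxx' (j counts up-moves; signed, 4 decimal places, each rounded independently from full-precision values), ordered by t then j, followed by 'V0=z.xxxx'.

No-arbitrage ⇒ martingale measure with p* = (R−d)/(u−d) = 0.5192.
Terminal values V(4,·): V(4,0)=25.0000, V(4,1)=25.0000, V(4,2)=25.0000, V(4,3)=25.0000, V(4,4)=0.0000
Node (3,0) S=38.4387: V=(p*·25.0000+(1−p*)·25.0000)/1.05=23.8095; Δ=(25.0000−25.0000)/(49.9703−29.9822)=0.0000; B=V−Δ·S=23.8095
Node (3,1) S=64.0645: V=(p*·25.0000+(1−p*)·25.0000)/1.05=23.8095; Δ=(25.0000−25.0000)/(83.2839−49.9703)=0.0000; B=V−Δ·S=23.8095
Node (3,2) S=106.7742: V=(p*·25.0000+(1−p*)·25.0000)/1.05=23.8095; Δ=(25.0000−25.0000)/(138.8065−83.2839)=0.0000; B=V−Δ·S=23.8095
Node (3,3) S=177.9570: V=(p*·0.0000+(1−p*)·25.0000)/1.05=11.4469; Δ=(0.0000−25.0000)/(231.3441−138.8065)=-0.2702; B=V−Δ·S=59.5238
Node (2,0) S=49.2804: V=(p*·23.8095+(1−p*)·23.8095)/1.05=22.6757; Δ=(23.8095−23.8095)/(64.0645−38.4387)=0.0000; B=V−Δ·S=22.6757
Node (2,1) S=82.1340: V=(p*·23.8095+(1−p*)·23.8095)/1.05=22.6757; Δ=(23.8095−23.8095)/(106.7742−64.0645)=0.0000; B=V−Δ·S=22.6757
Node (2,2) S=136.8900: V=(p*·11.4469+(1−p*)·23.8095)/1.05=16.5623; Δ=(11.4469−23.8095)/(177.9570−106.7742)=-0.1737; B=V−Δ·S=40.3366
Node (1,0) S=63.1800: V=(p*·22.6757+(1−p*)·22.6757)/1.05=21.5959; Δ=(22.6757−22.6757)/(82.1340−49.2804)=0.0000; B=V−Δ·S=21.5959
Node (1,1) S=105.3000: V=(p*·16.5623+(1−p*)·22.6757)/1.05=18.5728; Δ=(16.5623−22.6757)/(136.8900−82.1340)=-0.1116; B=V−Δ·S=30.3294
Node (0,0) S=81.0000: V=(p*·18.5728+(1−p*)·21.5959)/1.05=19.0726; Δ=(18.5728−21.5959)/(105.3000−63.1800)=-0.0718; B=V−Δ·S=24.8863
Each (Δ,B) replicates both successor values, so the strategy is self-financing and V0 is arbitrage-free.

(0,0): Delta=-0.0718 Bond=24.8863
(1,0): Delta=0.0000 Bond=21.5959
(1,1): Delta=-0.1116 Bond=30.3294
(2,0): Delta=0.0000 Bond=22.6757
(2,1): Delta=0.0000 Bond=22.6757
(2,2): Delta=-0.1737 Bond=40.3366
(3,0): Delta=0.0000 Bond=23.8095
(3,1): Delta=0.0000 Bond=23.8095
(3,2): Delta=0.0000 Bond=23.8095
(3,3): Delta=-0.2702 Bond=59.5238
V0=19.0726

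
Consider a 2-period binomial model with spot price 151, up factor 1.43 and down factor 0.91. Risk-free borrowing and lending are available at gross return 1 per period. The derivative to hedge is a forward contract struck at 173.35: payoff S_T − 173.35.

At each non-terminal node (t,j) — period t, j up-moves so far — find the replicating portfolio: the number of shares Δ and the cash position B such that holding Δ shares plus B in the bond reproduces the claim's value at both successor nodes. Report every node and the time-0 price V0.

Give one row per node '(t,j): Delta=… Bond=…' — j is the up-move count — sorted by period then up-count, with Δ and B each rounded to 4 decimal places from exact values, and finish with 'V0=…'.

(0,0): Delta=1.0000 Bond=-173.3500
(1,0): Delta=1.0000 Bond=-173.3500
(1,1): Delta=1.0000 Bond=-173.3500
V0=-22.3500

No-arbitrage ⇒ martingale measure with p* = (R−d)/(u−d) = 0.1731.
At expiry t=2: V(2,0)=-48.3069, V(2,1)=23.1463, V(2,2)=135.4299
  t=1,j=0: stock 137.4100 → up 196.4963 (V=23.1463), down 125.0431 (V=-48.3069). Price -35.9400; hedge Δ=1.0000, bond B=-173.3500.
  t=1,j=1: stock 215.9300 → up 308.7799 (V=135.4299), down 196.4963 (V=23.1463). Price 42.5800; hedge Δ=1.0000, bond B=-173.3500.
  t=0,j=0: stock 151.0000 → up 215.9300 (V=42.5800), down 137.4100 (V=-35.9400). Price -22.3500; hedge Δ=1.0000, bond B=-173.3500.
Check: Δ(0,0)·S0 + B(0,0) = -22.3500 = V0.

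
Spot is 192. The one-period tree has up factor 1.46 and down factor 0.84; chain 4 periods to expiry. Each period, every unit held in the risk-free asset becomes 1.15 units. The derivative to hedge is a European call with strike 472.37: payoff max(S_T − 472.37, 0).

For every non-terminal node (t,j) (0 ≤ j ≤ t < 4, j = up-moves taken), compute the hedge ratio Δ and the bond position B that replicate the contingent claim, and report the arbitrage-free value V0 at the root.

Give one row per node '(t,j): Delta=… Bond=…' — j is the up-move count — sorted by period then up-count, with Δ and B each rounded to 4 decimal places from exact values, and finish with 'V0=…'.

(0,0): Delta=0.3170 Bond=-42.3453
(1,0): Delta=0.0559 Bond=-6.5822
(1,1): Delta=0.4672 Bond=-90.8121
(2,0): Delta=0.0000 Bond=0.0000
(2,1): Delta=0.0880 Bond=-15.1390
(2,2): Delta=0.6854 Bond=-193.7288
(3,0): Delta=0.0000 Bond=0.0000
(3,1): Delta=0.0000 Bond=0.0000
(3,2): Delta=0.1387 Bond=-34.8197
(3,3): Delta=1.0000 Bond=-410.7565
V0=18.5193

The replicating-portfolio and risk-neutral prices coincide; use p* = (1.15−0.84)/(1.46−0.84) = 0.5000 for the latter.
Terminal payoffs: V(4,0)=0.0000, V(4,1)=0.0000, V(4,2)=0.0000, V(4,3)=29.5553, V(4,4)=400.0240
(3,0): S=113.7992. Δ = (V_up−V_dn)/(S_up−S_dn) = (0.0000−0.0000)/(166.1468−95.5913) = 0.0000. V = [p*·0.0000 + (1−p*)·0.0000]/1.15 = 0.0000. B = V − Δ·S = 0.0000.
(3,1): S=197.7938. Δ = (V_up−V_dn)/(S_up−S_dn) = (0.0000−0.0000)/(288.7789−166.1468) = 0.0000. V = [p*·0.0000 + (1−p*)·0.0000]/1.15 = 0.0000. B = V − Δ·S = 0.0000.
(3,2): S=343.7844. Δ = (V_up−V_dn)/(S_up−S_dn) = (29.5553−0.0000)/(501.9253−288.7789) = 0.1387. V = [p*·29.5553 + (1−p*)·0.0000]/1.15 = 12.8501. B = V − Δ·S = -34.8197.
(3,3): S=597.5301. Δ = (V_up−V_dn)/(S_up−S_dn) = (400.0240−29.5553)/(872.3940−501.9253) = 1.0000. V = [p*·400.0240 + (1−p*)·29.5553]/1.15 = 186.7736. B = V − Δ·S = -410.7565.
(2,0): S=135.4752. Δ = (V_up−V_dn)/(S_up−S_dn) = (0.0000−0.0000)/(197.7938−113.7992) = 0.0000. V = [p*·0.0000 + (1−p*)·0.0000]/1.15 = 0.0000. B = V − Δ·S = 0.0000.
(2,1): S=235.4688. Δ = (V_up−V_dn)/(S_up−S_dn) = (12.8501−0.0000)/(343.7844−197.7938) = 0.0880. V = [p*·12.8501 + (1−p*)·0.0000]/1.15 = 5.5870. B = V − Δ·S = -15.1390.
(2,2): S=409.2672. Δ = (V_up−V_dn)/(S_up−S_dn) = (186.7736−12.8501)/(597.5301−343.7844) = 0.6854. V = [p*·186.7736 + (1−p*)·12.8501]/1.15 = 86.7929. B = V − Δ·S = -193.7288.
(1,0): S=161.2800. Δ = (V_up−V_dn)/(S_up−S_dn) = (5.5870−0.0000)/(235.4688−135.4752) = 0.0559. V = [p*·5.5870 + (1−p*)·0.0000]/1.15 = 2.4291. B = V − Δ·S = -6.5822.
(1,1): S=280.3200. Δ = (V_up−V_dn)/(S_up−S_dn) = (86.7929−5.5870)/(409.2672−235.4688) = 0.4672. V = [p*·86.7929 + (1−p*)·5.5870]/1.15 = 40.1652. B = V − Δ·S = -90.8121.
(0,0): S=192.0000. Δ = (V_up−V_dn)/(S_up−S_dn) = (40.1652−2.4291)/(280.3200−161.2800) = 0.3170. V = [p*·40.1652 + (1−p*)·2.4291]/1.15 = 18.5193. B = V − Δ·S = -42.3453.
The time-0 hedge costs 18.5193, which is the no-arbitrage price.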